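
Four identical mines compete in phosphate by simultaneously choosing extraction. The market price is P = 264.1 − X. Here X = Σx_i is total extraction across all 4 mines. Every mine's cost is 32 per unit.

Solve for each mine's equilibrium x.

A representative mine's profit is π_i = x_i(264.1 − X) − 32x_i, with X = x_i + Σ_{j≠i} x_j.
First-order condition: 232.1 − 2x_i − Σ_{j≠i} x_j = 0.
With identical mines, set every x_j = x: then 232.1 − 2x − 3x = 0, i.e. x = 232.1/5 = 46.42.

46.42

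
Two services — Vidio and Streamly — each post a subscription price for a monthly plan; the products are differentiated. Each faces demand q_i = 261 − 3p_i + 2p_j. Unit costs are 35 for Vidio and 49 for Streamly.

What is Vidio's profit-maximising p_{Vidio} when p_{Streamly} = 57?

80

Vidio's profit: π = (p_{Vidio} − 35)(261 − 3p_{Vidio} + 2p_{Streamly}).
∂π/∂p_{Vidio} = 366 − 6p_{Vidio} + 2p_{Streamly} = 0 ⇒ p_{Vidio} = 61 + (1/3)p_{Streamly}.
At p_{Streamly} = 57: p_{Vidio} = 61 + (1/3)·57 = 80.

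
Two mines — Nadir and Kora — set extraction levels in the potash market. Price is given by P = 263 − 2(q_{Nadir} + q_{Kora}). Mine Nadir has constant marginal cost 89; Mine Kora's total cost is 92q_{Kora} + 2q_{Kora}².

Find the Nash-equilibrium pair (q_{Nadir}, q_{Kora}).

Mine Nadir's profit: π = q_{Nadir}(263 − 2(q_{Nadir} + q_{Kora})) − 89q_{Nadir}.
∂π/∂q_{Nadir} = 174 − 4q_{Nadir} − 2q_{Kora} = 0, so q_{Nadir} = 43.5 − 0.5q_{Kora}.
For Kora: ∂π/∂q_{Kora} = 171 − 8q_{Kora} − 2q_{Nadir} = 0 ⇒ q_{Kora} = 21.375 − 0.25q_{Nadir}.
Substituting the second reaction function into the first: q_{Nadir} = 43.5 − 0.5(21.375 − 0.25q_{Nadir}), which gives 0.875q_{Nadir} = 32.8125 ⇒ q_{Nadir} = 37.5.
Then q_{Kora} = 21.375 − 0.25·37.5 = 12.

37.5, 12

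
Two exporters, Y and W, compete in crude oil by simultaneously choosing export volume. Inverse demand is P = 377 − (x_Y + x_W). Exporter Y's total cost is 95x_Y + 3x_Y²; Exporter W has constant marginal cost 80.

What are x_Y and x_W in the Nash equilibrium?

17.8, 139.6

Exporter Y's profit: π = x_Y(377 − (x_Y + x_W)) − 95x_Y − 3x_Y².
∂π/∂x_Y = 282 − 8x_Y − x_W = 0, so x_Y = 35.25 − 0.125x_W.
For W: ∂π/∂x_W = 297 − 2x_W − x_Y = 0 ⇒ x_W = 148.5 − 0.5x_Y.
Plugging x_W into Y's best response: x_Y = 35.25 − 0.125(148.5 − 0.5x_Y) ⇒ 0.9375x_Y = 16.6875, so x_Y = 17.8.
Then x_W = 148.5 − 0.5·17.8 = 139.6.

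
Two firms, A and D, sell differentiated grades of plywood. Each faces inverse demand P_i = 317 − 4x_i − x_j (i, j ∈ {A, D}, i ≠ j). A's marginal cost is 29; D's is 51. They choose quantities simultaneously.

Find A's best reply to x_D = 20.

Firm A's profit: π = x_A(317 − 4x_A − x_D) − 29x_A.
∂π/∂x_A = 288 − 8x_A − x_D = 0 ⇒ x_A = 36 − 0.125x_D.
At x_D = 20: x_A = 36 − 0.125·20 = 33.5.

33.5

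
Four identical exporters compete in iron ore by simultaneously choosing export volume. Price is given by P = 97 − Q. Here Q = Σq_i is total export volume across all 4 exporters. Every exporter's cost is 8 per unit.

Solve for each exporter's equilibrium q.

A representative exporter's profit is π_i = q_i(97 − Q) − 8q_i, with Q = q_i + Σ_{j≠i} q_j.
First-order condition: 89 − 2q_i − Σ_{j≠i} q_j = 0.
In a symmetric equilibrium every exporter chooses the same q, so Σ_{j≠i} q_j = 3q. The condition becomes 89 − 5q = 0, giving q = 89/5 = 17.8.

17.8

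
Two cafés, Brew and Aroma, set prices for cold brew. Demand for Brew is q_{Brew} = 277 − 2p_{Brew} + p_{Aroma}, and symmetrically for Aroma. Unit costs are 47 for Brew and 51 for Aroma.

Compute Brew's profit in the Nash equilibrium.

11919.68

Brew's profit: π = (p_{Brew} − 47)(277 − 2p_{Brew} + p_{Aroma}).
∂π/∂p_{Brew} = 371 − 4p_{Brew} + p_{Aroma} = 0 ⇒ p_{Brew} = 92.75 + 0.25p_{Aroma}.
Similarly p_{Aroma} = 94.75 + 0.25p_{Brew}.
Plugging p_{Aroma} into Brew's best response: p_{Brew} = 92.75 + 0.25(94.75 + 0.25p_{Brew}) ⇒ 0.9375p_{Brew} = 116.4375, so p_{Brew} = 124.2.
Then p_{Aroma} = 94.75 + 0.25·124.2 = 125.8.
q_{Brew} = 277 − 2·124.2 + 125.8 = 154.4.
Profit = (124.2 − 47)·154.4 = 11919.68.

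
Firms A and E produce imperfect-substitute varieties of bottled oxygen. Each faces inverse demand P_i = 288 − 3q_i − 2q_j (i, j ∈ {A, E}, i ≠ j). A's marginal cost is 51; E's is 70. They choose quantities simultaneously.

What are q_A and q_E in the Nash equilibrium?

30.8125, 26.0625

Firm A's profit: π = q_A(288 − 3q_A − 2q_E) − 51q_A.
∂π/∂q_A = 237 − 6q_A − 2q_E = 0 ⇒ q_A = 39.5 − (1/3)q_E.
Similarly q_E = 109/3 − (1/3)q_A.
Solving the two reaction functions simultaneously: (1 − (−1/3)(−1/3))q_A = 39.5 − (1/3)·(109/3), so (8/9)q_A = 493/18 and q_A = 30.8125.
Then q_E = 109/3 − (1/3)·30.8125 = 26.0625.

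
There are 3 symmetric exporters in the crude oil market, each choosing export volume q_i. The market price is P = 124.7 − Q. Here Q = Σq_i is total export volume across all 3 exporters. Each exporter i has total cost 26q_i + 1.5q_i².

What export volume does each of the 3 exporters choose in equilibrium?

A representative exporter's profit is π_i = q_i(124.7 − Q) − 26q_i − 1.5q_i², with Q = q_i + Σ_{j≠i} q_j.
First-order condition: 98.7 − 5q_i − Σ_{j≠i} q_j = 0.
In a symmetric equilibrium every exporter chooses the same q, so Σ_{j≠i} q_j = 2q. The condition becomes 98.7 − 7q = 0, giving q = 98.7/7 = 14.1.

14.1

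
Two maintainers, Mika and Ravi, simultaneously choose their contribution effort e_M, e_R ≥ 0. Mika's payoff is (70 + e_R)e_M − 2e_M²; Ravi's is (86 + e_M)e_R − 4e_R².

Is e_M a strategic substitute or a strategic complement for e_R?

strategic complements

Expanding Mika's payoff: 70e_M + e_Re_M − 2e_M².
∂π/∂e_M = 70 + e_R − 4e_M = 0, so e_M = 17.5 + 0.25e_R.
The best-response slope de_M/de_R = 0.25 > 0: the reaction function is upward-sloping, so the choices are strategic complements.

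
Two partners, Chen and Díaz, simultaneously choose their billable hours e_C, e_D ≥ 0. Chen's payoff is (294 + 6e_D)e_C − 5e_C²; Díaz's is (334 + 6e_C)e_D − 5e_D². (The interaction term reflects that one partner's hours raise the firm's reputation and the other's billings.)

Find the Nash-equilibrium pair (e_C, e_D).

Expanding Chen's payoff: 294e_C + 6e_De_C − 5e_C².
∂π/∂e_C = 294 + 6e_D − 10e_C = 0, so e_C = 29.4 + 0.6e_D.
Likewise for Díaz: e_D = 33.4 + 0.6e_C.
Substituting the second reaction function into the first: e_C = 29.4 + 0.6(33.4 + 0.6e_C), which gives 0.64e_C = 49.44 ⇒ e_C = 77.25.
Then e_D = 33.4 + 0.6·77.25 = 79.75.

77.25, 79.75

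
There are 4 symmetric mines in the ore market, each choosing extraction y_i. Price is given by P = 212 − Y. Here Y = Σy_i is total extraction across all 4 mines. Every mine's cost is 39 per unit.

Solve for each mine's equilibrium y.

34.6

A representative mine's profit is π_i = y_i(212 − Y) − 39y_i, with Y = y_i + Σ_{j≠i} y_j.
First-order condition: 173 − 2y_i − Σ_{j≠i} y_j = 0.
With identical mines, set every y_j = y: then 173 − 2y − 3y = 0, i.e. y = 173/5 = 34.6.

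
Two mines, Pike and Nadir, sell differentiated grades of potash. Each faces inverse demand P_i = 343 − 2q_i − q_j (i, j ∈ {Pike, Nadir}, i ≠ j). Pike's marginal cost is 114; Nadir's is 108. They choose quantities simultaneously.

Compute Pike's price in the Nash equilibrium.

204.8

Mine Pike's profit: π = q_{Pike}(343 − 2q_{Pike} − q_{Nadir}) − 114q_{Pike}.
∂π/∂q_{Pike} = 229 − 4q_{Pike} − q_{Nadir} = 0 ⇒ q_{Pike} = 57.25 − 0.25q_{Nadir}.
Similarly q_{Nadir} = 58.75 − 0.25q_{Pike}.
Solving the two reaction functions simultaneously: (1 − (−0.25)(−0.25))q_{Pike} = 57.25 − 0.25·58.75, so 0.9375q_{Pike} = 42.5625 and q_{Pike} = 45.4.
Then q_{Nadir} = 58.75 − 0.25·45.4 = 47.4.
P_{Pike} = 343 − 2·45.4 − 47.4 = 204.8.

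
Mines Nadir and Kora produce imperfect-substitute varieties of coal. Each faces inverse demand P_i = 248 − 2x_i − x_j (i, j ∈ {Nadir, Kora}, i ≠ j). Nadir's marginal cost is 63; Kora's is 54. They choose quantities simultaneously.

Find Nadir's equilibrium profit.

Mine Nadir's profit: π = x_{Nadir}(248 − 2x_{Nadir} − x_{Kora}) − 63x_{Nadir}.
∂π/∂x_{Nadir} = 185 − 4x_{Nadir} − x_{Kora} = 0 ⇒ x_{Nadir} = 46.25 − 0.25x_{Kora}.
Similarly x_{Kora} = 48.5 − 0.25x_{Nadir}.
Solving the two reaction functions simultaneously: (1 − (−0.25)(−0.25))x_{Nadir} = 46.25 − 0.25·48.5, so 0.9375x_{Nadir} = 34.125 and x_{Nadir} = 36.4.
Then x_{Kora} = 48.5 − 0.25·36.4 = 39.4.
P_{Nadir} = 248 − 2·36.4 − 39.4 = 135.8.
Profit = (135.8 − 63)·36.4 = 2649.92.

2649.92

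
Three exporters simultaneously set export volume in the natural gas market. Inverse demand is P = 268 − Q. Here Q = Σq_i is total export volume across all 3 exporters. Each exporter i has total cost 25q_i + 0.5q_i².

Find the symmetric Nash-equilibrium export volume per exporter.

A representative exporter's profit is π_i = q_i(268 − Q) − 25q_i − 0.5q_i², with Q = q_i + Σ_{j≠i} q_j.
First-order condition: 243 − 3q_i − Σ_{j≠i} q_j = 0.
With identical exporters, set every q_j = q: then 243 − 3q − 2q = 0, i.e. q = 243/5 = 48.6.

48.6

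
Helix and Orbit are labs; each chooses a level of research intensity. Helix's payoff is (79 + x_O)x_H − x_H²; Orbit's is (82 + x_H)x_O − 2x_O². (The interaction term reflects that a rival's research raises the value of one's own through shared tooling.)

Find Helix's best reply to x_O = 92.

85.5

Expanding Helix's payoff: 79x_H + x_Ox_H − x_H².
∂π/∂x_H = 79 + x_O − 2x_H = 0, so x_H = 39.5 + 0.5x_O.
At x_O = 92: x_H = 39.5 + 0.5·92 = 85.5.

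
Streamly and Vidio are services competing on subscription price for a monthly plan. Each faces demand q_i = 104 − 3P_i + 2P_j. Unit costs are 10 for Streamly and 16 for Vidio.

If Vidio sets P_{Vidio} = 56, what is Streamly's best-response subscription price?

41

Streamly's profit: π = (P_{Streamly} − 10)(104 − 3P_{Streamly} + 2P_{Vidio}).
∂π/∂P_{Streamly} = 134 − 6P_{Streamly} + 2P_{Vidio} = 0 ⇒ P_{Streamly} = 67/3 + (1/3)P_{Vidio}.
At P_{Vidio} = 56: P_{Streamly} = 67/3 + (1/3)·56 = 41.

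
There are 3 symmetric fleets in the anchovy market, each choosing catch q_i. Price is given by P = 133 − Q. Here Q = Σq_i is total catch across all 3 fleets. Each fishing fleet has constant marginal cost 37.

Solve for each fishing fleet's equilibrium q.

A representative fishing fleet's profit is π_i = q_i(133 − Q) − 37q_i, with Q = q_i + Σ_{j≠i} q_j.
First-order condition: 96 − 2q_i − Σ_{j≠i} q_j = 0.
Imposing symmetry (q_j = q for all j) turns Σ_{j≠i} q_j into 2q, so 96 = 4q and q = 24.

24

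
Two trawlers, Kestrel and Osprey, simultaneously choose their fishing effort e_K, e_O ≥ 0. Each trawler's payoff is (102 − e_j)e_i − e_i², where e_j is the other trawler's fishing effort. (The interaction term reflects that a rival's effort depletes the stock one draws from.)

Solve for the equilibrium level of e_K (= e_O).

34

Kestrel's payoff is (102 − e_O)e_K − e_K².
∂π/∂e_K = 102 − e_O − 2e_K = 0, so e_K = 51 − 0.5e_O.
Setting e_K = e_O in the reaction function: e_K = 51 − 0.5e_K, so e_K = 51 / 1.5 = 34.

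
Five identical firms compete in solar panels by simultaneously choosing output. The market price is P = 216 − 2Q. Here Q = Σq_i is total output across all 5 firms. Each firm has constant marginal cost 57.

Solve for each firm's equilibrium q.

A representative firm's profit is π_i = q_i(216 − 2Q) − 57q_i, with Q = q_i + Σ_{j≠i} q_j.
First-order condition: 159 − 4q_i − 2Σ_{j≠i} q_j = 0.
In a symmetric equilibrium every firm chooses the same q, so Σ_{j≠i} q_j = 4q. The condition becomes 159 − 12q = 0, giving q = 159/12 = 13.25.

13.25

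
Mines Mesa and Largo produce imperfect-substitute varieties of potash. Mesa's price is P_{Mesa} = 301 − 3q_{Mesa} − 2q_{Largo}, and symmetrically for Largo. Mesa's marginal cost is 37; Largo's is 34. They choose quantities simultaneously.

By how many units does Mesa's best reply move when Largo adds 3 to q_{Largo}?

-1

Mine Mesa's profit: π = q_{Mesa}(301 − 3q_{Mesa} − 2q_{Largo}) − 37q_{Mesa}.
∂π/∂q_{Mesa} = 264 − 6q_{Mesa} − 2q_{Largo} = 0 ⇒ q_{Mesa} = 44 − (1/3)q_{Largo}.
The reaction-function slope is −1/3, so a 3-unit rise in q_{Largo} moves q_{Mesa} by −1/3 × 3 = −1. Mesa's best response falls — the actions are strategic substitutes.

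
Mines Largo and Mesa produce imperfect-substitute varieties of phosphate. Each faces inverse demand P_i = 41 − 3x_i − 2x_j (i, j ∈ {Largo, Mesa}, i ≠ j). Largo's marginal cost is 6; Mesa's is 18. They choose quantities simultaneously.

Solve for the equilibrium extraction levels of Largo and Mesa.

Mine Largo's profit: π = x_{Largo}(41 − 3x_{Largo} − 2x_{Mesa}) − 6x_{Largo}.
∂π/∂x_{Largo} = 35 − 6x_{Largo} − 2x_{Mesa} = 0 ⇒ x_{Largo} = 35/6 − (1/3)x_{Mesa}.
Similarly x_{Mesa} = 23/6 − (1/3)x_{Largo}.
Plugging x_{Mesa} into Largo's best response: x_{Largo} = 35/6 − (1/3)(23/6 − (1/3)x_{Largo}) ⇒ (8/9)x_{Largo} = 41/9, so x_{Largo} = 5.125.
Then x_{Mesa} = 23/6 − (1/3)·5.125 = 2.125.

5.125, 2.125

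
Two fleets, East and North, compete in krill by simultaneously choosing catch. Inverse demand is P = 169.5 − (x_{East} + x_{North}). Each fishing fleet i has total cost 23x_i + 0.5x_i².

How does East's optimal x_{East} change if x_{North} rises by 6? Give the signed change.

Fishing fleet East's profit: π = x_{East}(169.5 − (x_{East} + x_{North})) − 23x_{East} − 0.5x_{East}².
∂π/∂x_{East} = 146.5 − 3x_{East} − x_{North} = 0, so x_{East} = 293/6 − (1/3)x_{North}.
The reaction-function slope is −1/3, so a 6-unit rise in x_{North} moves x_{East} by −1/3 × 6 = −2. East's best response falls — the actions are strategic substitutes.

-2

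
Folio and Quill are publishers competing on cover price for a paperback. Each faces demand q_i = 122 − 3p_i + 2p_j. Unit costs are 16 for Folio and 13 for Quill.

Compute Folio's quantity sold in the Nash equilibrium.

Folio's profit: π = (p_{Folio} − 16)(122 − 3p_{Folio} + 2p_{Quill}).
∂π/∂p_{Folio} = 170 − 6p_{Folio} + 2p_{Quill} = 0 ⇒ p_{Folio} = 85/3 + (1/3)p_{Quill}.
Similarly p_{Quill} = 161/6 + (1/3)p_{Folio}.
Solving the two reaction functions simultaneously: (1 − (1/3)(1/3))p_{Folio} = 85/3 + (1/3)·(161/6), so (8/9)p_{Folio} = 671/18 and p_{Folio} = 41.9375.
Then p_{Quill} = 161/6 + (1/3)·41.9375 = 40.8125.
q_{Folio} = 122 − 3·41.9375 + 2·40.8125 = 77.8125.

77.8125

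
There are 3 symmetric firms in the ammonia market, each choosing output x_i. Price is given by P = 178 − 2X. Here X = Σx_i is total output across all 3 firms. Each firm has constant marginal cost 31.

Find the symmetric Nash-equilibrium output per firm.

18.375

A representative firm's profit is π_i = x_i(178 − 2X) − 31x_i, with X = x_i + Σ_{j≠i} x_j.
First-order condition: 147 − 4x_i − 2Σ_{j≠i} x_j = 0.
Imposing symmetry (x_j = x for all j) turns Σ_{j≠i} x_j into 2x, so 147 = 8x and x = 18.375.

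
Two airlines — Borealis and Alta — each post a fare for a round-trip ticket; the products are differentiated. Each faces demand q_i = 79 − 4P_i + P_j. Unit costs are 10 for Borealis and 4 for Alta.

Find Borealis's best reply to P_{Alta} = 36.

Borealis's profit: π = (P_{Borealis} − 10)(79 − 4P_{Borealis} + P_{Alta}).
∂π/∂P_{Borealis} = 119 − 8P_{Borealis} + P_{Alta} = 0 ⇒ P_{Borealis} = 14.875 + 0.125P_{Alta}.
At P_{Alta} = 36: P_{Borealis} = 14.875 + 0.125·36 = 19.375.

19.375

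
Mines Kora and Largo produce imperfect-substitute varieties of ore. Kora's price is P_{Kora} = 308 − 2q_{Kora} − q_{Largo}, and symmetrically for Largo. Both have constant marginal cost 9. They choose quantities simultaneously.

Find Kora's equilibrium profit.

Mine Kora's profit: π = q_{Kora}(308 − 2q_{Kora} − q_{Largo}) − 9q_{Kora}.
∂π/∂q_{Kora} = 299 − 4q_{Kora} − q_{Largo} = 0 ⇒ q_{Kora} = 74.75 − 0.25q_{Largo}.
By symmetry q_{Largo} = q_{Kora}; substituting into the reaction function, 1.25q_{Kora} = 74.75 and q_{Kora} = 59.8.
P_{Kora} = 308 − 2·59.8 − 59.8 = 128.6.
Profit = (128.6 − 9)·59.8 = 7152.08.

7152.08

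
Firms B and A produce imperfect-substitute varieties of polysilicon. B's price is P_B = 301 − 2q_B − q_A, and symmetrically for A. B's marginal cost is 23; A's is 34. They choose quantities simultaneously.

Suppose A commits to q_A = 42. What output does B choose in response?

59

Firm B's profit: π = q_B(301 − 2q_B − q_A) − 23q_B.
∂π/∂q_B = 278 − 4q_B − q_A = 0 ⇒ q_B = 69.5 − 0.25q_A.
At q_A = 42: q_B = 69.5 − 0.25·42 = 59.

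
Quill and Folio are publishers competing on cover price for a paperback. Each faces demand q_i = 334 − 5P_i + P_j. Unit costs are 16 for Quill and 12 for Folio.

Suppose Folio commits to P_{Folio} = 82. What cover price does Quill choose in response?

Quill's profit: π = (P_{Quill} − 16)(334 − 5P_{Quill} + P_{Folio}).
∂π/∂P_{Quill} = 414 − 10P_{Quill} + P_{Folio} = 0 ⇒ P_{Quill} = 41.4 + 0.1P_{Folio}.
At P_{Folio} = 82: P_{Quill} = 41.4 + 0.1·82 = 49.6.

49.6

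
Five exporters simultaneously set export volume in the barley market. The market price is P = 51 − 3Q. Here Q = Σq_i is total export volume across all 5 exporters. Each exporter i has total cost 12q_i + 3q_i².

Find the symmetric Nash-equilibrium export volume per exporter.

A representative exporter's profit is π_i = q_i(51 − 3Q) − 12q_i − 3q_i², with Q = q_i + Σ_{j≠i} q_j.
First-order condition: 39 − 12q_i − 3Σ_{j≠i} q_j = 0.
Imposing symmetry (q_j = q for all j) turns Σ_{j≠i} q_j into 4q, so 39 = 24q and q = 1.625.

1.625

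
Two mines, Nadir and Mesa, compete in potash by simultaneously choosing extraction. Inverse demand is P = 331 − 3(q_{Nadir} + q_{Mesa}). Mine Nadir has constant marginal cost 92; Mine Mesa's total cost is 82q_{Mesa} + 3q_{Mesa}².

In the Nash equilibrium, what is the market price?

193

Mine Nadir's profit: π = q_{Nadir}(331 − 3(q_{Nadir} + q_{Mesa})) − 92q_{Nadir}.
∂π/∂q_{Nadir} = 239 − 6q_{Nadir} − 3q_{Mesa} = 0, so q_{Nadir} = 239/6 − 0.5q_{Mesa}.
For Mesa: ∂π/∂q_{Mesa} = 249 − 12q_{Mesa} − 3q_{Nadir} = 0 ⇒ q_{Mesa} = 20.75 − 0.25q_{Nadir}.
Solving the two reaction functions simultaneously: (1 − (−0.5)(−0.25))q_{Nadir} = 239/6 − 0.5·20.75, so 0.875q_{Nadir} = 707/24 and q_{Nadir} = 101/3.
Then q_{Mesa} = 20.75 − 0.25·(101/3) = 37/3.
Equilibrium price: P = 331 − 3·46 = 193.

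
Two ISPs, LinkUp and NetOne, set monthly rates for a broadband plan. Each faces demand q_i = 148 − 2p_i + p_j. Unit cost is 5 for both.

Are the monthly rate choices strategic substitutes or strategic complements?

LinkUp's profit: π = (p_{LinkUp} − 5)(148 − 2p_{LinkUp} + p_{NetOne}).
∂π/∂p_{LinkUp} = 158 − 4p_{LinkUp} + p_{NetOne} = 0 ⇒ p_{LinkUp} = 39.5 + 0.25p_{NetOne}.
The best-response slope dp_{LinkUp}/dp_{NetOne} = 0.25 > 0: the reaction function is upward-sloping, so the choices are strategic complements.

strategic complements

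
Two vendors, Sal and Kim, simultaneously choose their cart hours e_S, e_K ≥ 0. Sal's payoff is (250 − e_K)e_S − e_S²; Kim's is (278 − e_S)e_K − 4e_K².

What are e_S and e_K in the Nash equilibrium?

114.8, 20.4

Expanding Sal's payoff: 250e_S − e_Ke_S − e_S².
∂π/∂e_S = 250 − e_K − 2e_S = 0, so e_S = 125 − 0.5e_K.
Likewise for Kim: e_K = 34.75 − 0.125e_S.
Solving the two reaction functions simultaneously: (1 − (−0.5)(−0.125))e_S = 125 − 0.5·34.75, so 0.9375e_S = 107.625 and e_S = 114.8.
Then e_K = 34.75 − 0.125·114.8 = 20.4.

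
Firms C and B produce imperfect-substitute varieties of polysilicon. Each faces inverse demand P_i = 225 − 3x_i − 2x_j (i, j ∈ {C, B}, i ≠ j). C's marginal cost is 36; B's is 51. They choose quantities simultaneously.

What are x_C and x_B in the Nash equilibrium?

24.5625, 20.8125

Firm C's profit: π = x_C(225 − 3x_C − 2x_B) − 36x_C.
∂π/∂x_C = 189 − 6x_C − 2x_B = 0 ⇒ x_C = 31.5 − (1/3)x_B.
Similarly x_B = 29 − (1/3)x_C.
Substituting the second reaction function into the first: x_C = 31.5 − (1/3)(29 − (1/3)x_C), which gives (8/9)x_C = 131/6 ⇒ x_C = 24.5625.
Then x_B = 29 − (1/3)·24.5625 = 20.8125.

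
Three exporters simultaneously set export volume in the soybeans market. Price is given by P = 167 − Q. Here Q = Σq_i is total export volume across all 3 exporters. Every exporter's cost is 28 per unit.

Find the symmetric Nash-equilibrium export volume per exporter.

34.75

A representative exporter's profit is π_i = q_i(167 − Q) − 28q_i, with Q = q_i + Σ_{j≠i} q_j.
First-order condition: 139 − 2q_i − Σ_{j≠i} q_j = 0.
Imposing symmetry (q_j = q for all j) turns Σ_{j≠i} q_j into 2q, so 139 = 4q and q = 34.75.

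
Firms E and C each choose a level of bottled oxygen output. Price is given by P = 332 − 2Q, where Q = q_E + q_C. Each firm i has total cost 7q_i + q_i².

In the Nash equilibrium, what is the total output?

Firm E's profit: π = q_E(332 − 2(q_E + q_C)) − 7q_E − q_E².
∂π/∂q_E = 325 − 6q_E − 2q_C = 0, so q_E = 325/6 − (1/3)q_C.
Setting q_E = q_C in the reaction function: q_E = 325/6 − (1/3)q_E, so q_E = (325/6) / (4/3) = 40.625.
Total output: 40.625 + 40.625 = 81.25.

81.25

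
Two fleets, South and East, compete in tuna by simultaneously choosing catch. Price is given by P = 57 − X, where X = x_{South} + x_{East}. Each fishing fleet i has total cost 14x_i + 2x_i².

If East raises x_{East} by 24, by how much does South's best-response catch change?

Fishing fleet South's profit: π = x_{South}(57 − (x_{South} + x_{East})) − 14x_{South} − 2x_{South}².
∂π/∂x_{South} = 43 − 6x_{South} − x_{East} = 0, so x_{South} = 43/6 − (1/6)x_{East}.
The reaction-function slope is −1/6, so a 24-unit rise in x_{East} moves x_{South} by −1/6 × 24 = −4. South's best response falls — the actions are strategic substitutes.

-4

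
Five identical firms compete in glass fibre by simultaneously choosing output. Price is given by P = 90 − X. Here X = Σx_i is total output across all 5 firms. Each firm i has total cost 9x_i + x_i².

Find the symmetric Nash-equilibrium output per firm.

10.125

A representative firm's profit is π_i = x_i(90 − X) − 9x_i − x_i², with X = x_i + Σ_{j≠i} x_j.
First-order condition: 81 − 4x_i − Σ_{j≠i} x_j = 0.
In a symmetric equilibrium every firm chooses the same x, so Σ_{j≠i} x_j = 4x. The condition becomes 81 − 8x = 0, giving x = 81/8 = 10.125.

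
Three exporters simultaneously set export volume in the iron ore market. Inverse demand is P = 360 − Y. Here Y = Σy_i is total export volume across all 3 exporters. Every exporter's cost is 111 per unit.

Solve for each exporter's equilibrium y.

A representative exporter's profit is π_i = y_i(360 − Y) − 111y_i, with Y = y_i + Σ_{j≠i} y_j.
First-order condition: 249 − 2y_i − Σ_{j≠i} y_j = 0.
In a symmetric equilibrium every exporter chooses the same y, so Σ_{j≠i} y_j = 2y. The condition becomes 249 − 4y = 0, giving y = 249/4 = 62.25.

62.25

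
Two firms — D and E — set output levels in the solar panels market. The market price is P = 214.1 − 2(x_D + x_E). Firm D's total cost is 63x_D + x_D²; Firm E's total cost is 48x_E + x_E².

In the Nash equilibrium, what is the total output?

Firm D's profit: π = x_D(214.1 − 2(x_D + x_E)) − 63x_D − x_D².
∂π/∂x_D = 151.1 − 6x_D − 2x_E = 0, so x_D = 1511/60 − (1/3)x_E.
By the same steps for E: x_E = 1661/60 − (1/3)x_D.
Plugging x_E into D's best response: x_D = 1511/60 − (1/3)(1661/60 − (1/3)x_D) ⇒ (8/9)x_D = 718/45, so x_D = 17.95.
Then x_E = 1661/60 − (1/3)·17.95 = 21.7.
Total output: 17.95 + 21.7 = 39.65.

39.65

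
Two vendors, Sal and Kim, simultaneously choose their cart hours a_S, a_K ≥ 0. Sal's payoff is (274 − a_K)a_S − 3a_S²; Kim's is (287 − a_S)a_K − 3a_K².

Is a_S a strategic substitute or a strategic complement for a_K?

strategic substitutes

Expanding Sal's payoff: 274a_S − a_Ka_S − 3a_S².
∂π/∂a_S = 274 − a_K − 6a_S = 0, so a_S = 137/3 − (1/6)a_K.
The best-response slope da_S/da_K = −1/6 < 0: the reaction function is downward-sloping, so the choices are strategic substitutes.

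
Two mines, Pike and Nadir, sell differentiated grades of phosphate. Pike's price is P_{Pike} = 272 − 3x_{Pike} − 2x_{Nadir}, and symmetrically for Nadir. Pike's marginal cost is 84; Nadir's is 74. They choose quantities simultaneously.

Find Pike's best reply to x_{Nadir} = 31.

Mine Pike's profit: π = x_{Pike}(272 − 3x_{Pike} − 2x_{Nadir}) − 84x_{Pike}.
∂π/∂x_{Pike} = 188 − 6x_{Pike} − 2x_{Nadir} = 0 ⇒ x_{Pike} = 94/3 − (1/3)x_{Nadir}.
At x_{Nadir} = 31: x_{Pike} = 94/3 − (1/3)·31 = 21.

21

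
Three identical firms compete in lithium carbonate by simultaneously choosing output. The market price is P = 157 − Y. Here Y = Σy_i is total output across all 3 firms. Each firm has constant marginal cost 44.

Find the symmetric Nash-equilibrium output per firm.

A representative firm's profit is π_i = y_i(157 − Y) − 44y_i, with Y = y_i + Σ_{j≠i} y_j.
First-order condition: 113 − 2y_i − Σ_{j≠i} y_j = 0.
In a symmetric equilibrium every firm chooses the same y, so Σ_{j≠i} y_j = 2y. The condition becomes 113 − 4y = 0, giving y = 113/4 = 28.25.

28.25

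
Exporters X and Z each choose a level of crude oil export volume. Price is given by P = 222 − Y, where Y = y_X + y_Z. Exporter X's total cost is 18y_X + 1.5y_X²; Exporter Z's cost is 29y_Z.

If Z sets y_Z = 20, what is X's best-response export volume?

Exporter X's profit: π = y_X(222 − (y_X + y_Z)) − 18y_X − 1.5y_X².
∂π/∂y_X = 204 − 5y_X − y_Z = 0, so y_X = 40.8 − 0.2y_Z.
At y_Z = 20: y_X = 40.8 − 0.2·20 = 36.8.

36.8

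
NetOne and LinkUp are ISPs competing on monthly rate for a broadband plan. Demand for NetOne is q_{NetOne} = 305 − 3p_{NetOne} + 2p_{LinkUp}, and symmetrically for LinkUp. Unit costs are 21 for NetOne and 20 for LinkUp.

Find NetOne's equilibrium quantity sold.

212.4375

NetOne's profit: π = (p_{NetOne} − 21)(305 − 3p_{NetOne} + 2p_{LinkUp}).
∂π/∂p_{NetOne} = 368 − 6p_{NetOne} + 2p_{LinkUp} = 0 ⇒ p_{NetOne} = 184/3 + (1/3)p_{LinkUp}.
Similarly p_{LinkUp} = 365/6 + (1/3)p_{NetOne}.
Plugging p_{LinkUp} into NetOne's best response: p_{NetOne} = 184/3 + (1/3)(365/6 + (1/3)p_{NetOne}) ⇒ (8/9)p_{NetOne} = 1469/18, so p_{NetOne} = 91.8125.
Then p_{LinkUp} = 365/6 + (1/3)·91.8125 = 91.4375.
q_{NetOne} = 305 − 3·91.8125 + 2·91.4375 = 212.4375.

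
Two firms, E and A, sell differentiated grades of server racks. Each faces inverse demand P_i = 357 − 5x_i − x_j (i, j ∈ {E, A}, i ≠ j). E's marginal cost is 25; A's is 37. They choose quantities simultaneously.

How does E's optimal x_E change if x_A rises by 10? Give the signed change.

-1

Firm E's profit: π = x_E(357 − 5x_E − x_A) − 25x_E.
∂π/∂x_E = 332 − 10x_E − x_A = 0 ⇒ x_E = 33.2 − 0.1x_A.
The reaction-function slope is −0.1, so a 10-unit rise in x_A moves x_E by −0.1 × 10 = −1. E's best response falls — the actions are strategic substitutes.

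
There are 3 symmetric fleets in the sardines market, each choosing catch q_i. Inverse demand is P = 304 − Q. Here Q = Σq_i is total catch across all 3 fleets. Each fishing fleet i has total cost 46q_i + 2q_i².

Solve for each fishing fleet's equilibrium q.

32.25

A representative fishing fleet's profit is π_i = q_i(304 − Q) − 46q_i − 2q_i², with Q = q_i + Σ_{j≠i} q_j.
First-order condition: 258 − 6q_i − Σ_{j≠i} q_j = 0.
In a symmetric equilibrium every fishing fleet chooses the same q, so Σ_{j≠i} q_j = 2q. The condition becomes 258 − 8q = 0, giving q = 258/8 = 32.25.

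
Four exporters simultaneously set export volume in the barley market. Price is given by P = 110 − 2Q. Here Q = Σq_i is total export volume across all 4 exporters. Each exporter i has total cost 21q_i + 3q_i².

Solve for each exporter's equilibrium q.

A representative exporter's profit is π_i = q_i(110 − 2Q) − 21q_i − 3q_i², with Q = q_i + Σ_{j≠i} q_j.
First-order condition: 89 − 10q_i − 2Σ_{j≠i} q_j = 0.
In a symmetric equilibrium every exporter chooses the same q, so Σ_{j≠i} q_j = 3q. The condition becomes 89 − 16q = 0, giving q = 89/16 = 5.5625.

5.5625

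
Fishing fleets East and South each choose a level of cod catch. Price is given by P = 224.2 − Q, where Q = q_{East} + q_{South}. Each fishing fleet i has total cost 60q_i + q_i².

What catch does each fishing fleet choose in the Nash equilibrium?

Fishing fleet East's profit: π = q_{East}(224.2 − (q_{East} + q_{South})) − 60q_{East} − q_{East}².
∂π/∂q_{East} = 164.2 − 4q_{East} − q_{South} = 0, so q_{East} = 41.05 − 0.25q_{South}.
The game is symmetric, so in equilibrium q_{South} = q_{East}: the reaction function gives 1.25q_{East} = 41.05, hence q_{East} = 32.84.

32.84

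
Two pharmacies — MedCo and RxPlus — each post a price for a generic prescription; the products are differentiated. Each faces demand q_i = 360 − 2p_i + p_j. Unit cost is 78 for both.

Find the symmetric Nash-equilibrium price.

172

MedCo's profit: π = (p_{MedCo} − 78)(360 − 2p_{MedCo} + p_{RxPlus}).
∂π/∂p_{MedCo} = 516 − 4p_{MedCo} + p_{RxPlus} = 0 ⇒ p_{MedCo} = 129 + 0.25p_{RxPlus}.
The game is symmetric, so in equilibrium p_{RxPlus} = p_{MedCo}: the reaction function gives 0.75p_{MedCo} = 129, hence p_{MedCo} = 172.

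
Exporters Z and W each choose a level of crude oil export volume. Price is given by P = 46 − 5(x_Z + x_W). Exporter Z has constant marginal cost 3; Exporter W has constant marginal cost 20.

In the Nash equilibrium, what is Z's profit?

Exporter Z's profit: π = x_Z(46 − 5(x_Z + x_W)) − 3x_Z.
∂π/∂x_Z = 43 − 10x_Z − 5x_W = 0, so x_Z = 4.3 − 0.5x_W.
By the same steps for W: x_W = 2.6 − 0.5x_Z.
Substituting the second reaction function into the first: x_Z = 4.3 − 0.5(2.6 − 0.5x_Z), which gives 0.75x_Z = 3 ⇒ x_Z = 4.
Then x_W = 2.6 − 0.5·4 = 0.6.
Price P = 46 − 5·4.6 = 23.
Z's profit: (23 − 3)·4 = 80.

80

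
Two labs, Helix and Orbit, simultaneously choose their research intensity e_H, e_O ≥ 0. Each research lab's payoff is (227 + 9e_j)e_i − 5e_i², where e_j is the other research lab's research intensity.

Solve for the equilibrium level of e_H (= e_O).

Helix's payoff is (227 + 9e_O)e_H − 5e_H².
∂π/∂e_H = 227 + 9e_O − 10e_H = 0, so e_H = 22.7 + 0.9e_O.
The game is symmetric, so in equilibrium e_O = e_H: the reaction function gives 0.1e_H = 22.7, hence e_H = 227.

227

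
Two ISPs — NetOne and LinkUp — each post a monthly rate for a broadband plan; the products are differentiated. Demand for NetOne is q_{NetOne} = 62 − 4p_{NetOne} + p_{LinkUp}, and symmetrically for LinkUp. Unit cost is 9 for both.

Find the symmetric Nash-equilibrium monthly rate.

14

NetOne's profit: π = (p_{NetOne} − 9)(62 − 4p_{NetOne} + p_{LinkUp}).
∂π/∂p_{NetOne} = 98 − 8p_{NetOne} + p_{LinkUp} = 0 ⇒ p_{NetOne} = 12.25 + 0.125p_{LinkUp}.
The game is symmetric, so in equilibrium p_{LinkUp} = p_{NetOne}: the reaction function gives 0.875p_{NetOne} = 12.25, hence p_{NetOne} = 14.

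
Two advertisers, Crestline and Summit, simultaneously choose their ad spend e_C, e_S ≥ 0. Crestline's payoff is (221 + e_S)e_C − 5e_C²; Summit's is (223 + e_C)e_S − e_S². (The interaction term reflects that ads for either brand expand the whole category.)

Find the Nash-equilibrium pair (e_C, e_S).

Expanding Crestline's payoff: 221e_C + e_Se_C − 5e_C².
∂π/∂e_C = 221 + e_S − 10e_C = 0, so e_C = 22.1 + 0.1e_S.
Likewise for Summit: e_S = 111.5 + 0.5e_C.
Substituting the second reaction function into the first: e_C = 22.1 + 0.1(111.5 + 0.5e_C), which gives 0.95e_C = 33.25 ⇒ e_C = 35.
Then e_S = 111.5 + 0.5·35 = 129.

35, 129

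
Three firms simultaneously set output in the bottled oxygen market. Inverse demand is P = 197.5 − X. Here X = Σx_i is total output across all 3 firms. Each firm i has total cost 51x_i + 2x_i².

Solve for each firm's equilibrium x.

A representative firm's profit is π_i = x_i(197.5 − X) − 51x_i − 2x_i², with X = x_i + Σ_{j≠i} x_j.
First-order condition: 146.5 − 6x_i − Σ_{j≠i} x_j = 0.
Imposing symmetry (x_j = x for all j) turns Σ_{j≠i} x_j into 2x, so 146.5 = 8x and x = 18.3125.

18.3125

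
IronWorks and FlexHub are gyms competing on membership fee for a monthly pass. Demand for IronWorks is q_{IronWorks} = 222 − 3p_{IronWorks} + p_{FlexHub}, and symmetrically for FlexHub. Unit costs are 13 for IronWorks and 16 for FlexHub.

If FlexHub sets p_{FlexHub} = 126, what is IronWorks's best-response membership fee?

64.5

IronWorks's profit: π = (p_{IronWorks} − 13)(222 − 3p_{IronWorks} + p_{FlexHub}).
∂π/∂p_{IronWorks} = 261 − 6p_{IronWorks} + p_{FlexHub} = 0 ⇒ p_{IronWorks} = 43.5 + (1/6)p_{FlexHub}.
At p_{FlexHub} = 126: p_{IronWorks} = 43.5 + (1/6)·126 = 64.5.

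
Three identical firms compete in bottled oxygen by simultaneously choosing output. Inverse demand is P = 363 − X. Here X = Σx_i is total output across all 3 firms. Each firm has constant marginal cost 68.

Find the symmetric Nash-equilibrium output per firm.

73.75

A representative firm's profit is π_i = x_i(363 − X) − 68x_i, with X = x_i + Σ_{j≠i} x_j.
First-order condition: 295 − 2x_i − Σ_{j≠i} x_j = 0.
In a symmetric equilibrium every firm chooses the same x, so Σ_{j≠i} x_j = 2x. The condition becomes 295 − 4x = 0, giving x = 295/4 = 73.75.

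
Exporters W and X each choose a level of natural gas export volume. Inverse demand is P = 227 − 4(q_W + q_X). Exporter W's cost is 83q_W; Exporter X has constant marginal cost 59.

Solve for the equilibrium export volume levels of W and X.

10, 16

Exporter W's profit: π = q_W(227 − 4(q_W + q_X)) − 83q_W.
∂π/∂q_W = 144 − 8q_W − 4q_X = 0, so q_W = 18 − 0.5q_X.
By the same steps for X: q_X = 21 − 0.5q_W.
Plugging q_X into W's best response: q_W = 18 − 0.5(21 − 0.5q_W) ⇒ 0.75q_W = 7.5, so q_W = 10.
Then q_X = 21 − 0.5·10 = 16.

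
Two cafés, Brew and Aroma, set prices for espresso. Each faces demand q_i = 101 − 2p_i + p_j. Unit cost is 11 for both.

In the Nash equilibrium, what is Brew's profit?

Brew's profit: π = (p_{Brew} − 11)(101 − 2p_{Brew} + p_{Aroma}).
∂π/∂p_{Brew} = 123 − 4p_{Brew} + p_{Aroma} = 0 ⇒ p_{Brew} = 30.75 + 0.25p_{Aroma}.
The game is symmetric, so in equilibrium p_{Aroma} = p_{Brew}: the reaction function gives 0.75p_{Brew} = 30.75, hence p_{Brew} = 41.
q_{Brew} = 101 − 2·41 + 41 = 60.
Profit = (41 − 11)·60 = 1800.

1800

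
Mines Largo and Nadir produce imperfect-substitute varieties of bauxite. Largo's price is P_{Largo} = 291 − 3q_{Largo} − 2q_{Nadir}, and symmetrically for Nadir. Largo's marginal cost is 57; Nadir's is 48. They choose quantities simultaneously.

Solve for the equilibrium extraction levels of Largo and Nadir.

Mine Largo's profit: π = q_{Largo}(291 − 3q_{Largo} − 2q_{Nadir}) − 57q_{Largo}.
∂π/∂q_{Largo} = 234 − 6q_{Largo} − 2q_{Nadir} = 0 ⇒ q_{Largo} = 39 − (1/3)q_{Nadir}.
Similarly q_{Nadir} = 40.5 − (1/3)q_{Largo}.
Solving the two reaction functions simultaneously: (1 − (−1/3)(−1/3))q_{Largo} = 39 − (1/3)·40.5, so (8/9)q_{Largo} = 25.5 and q_{Largo} = 28.6875.
Then q_{Nadir} = 40.5 − (1/3)·28.6875 = 30.9375.

28.6875, 30.9375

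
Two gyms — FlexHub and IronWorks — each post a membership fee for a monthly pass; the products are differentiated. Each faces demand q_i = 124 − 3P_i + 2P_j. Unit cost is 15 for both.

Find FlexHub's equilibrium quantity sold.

81.75

FlexHub's profit: π = (P_{FlexHub} − 15)(124 − 3P_{FlexHub} + 2P_{IronWorks}).
∂π/∂P_{FlexHub} = 169 − 6P_{FlexHub} + 2P_{IronWorks} = 0 ⇒ P_{FlexHub} = 169/6 + (1/3)P_{IronWorks}.
Setting P_{FlexHub} = P_{IronWorks} in the reaction function: P_{FlexHub} = 169/6 + (1/3)P_{FlexHub}, so P_{FlexHub} = (169/6) / (2/3) = 42.25.
q_{FlexHub} = 124 − 3·42.25 + 2·42.25 = 81.75.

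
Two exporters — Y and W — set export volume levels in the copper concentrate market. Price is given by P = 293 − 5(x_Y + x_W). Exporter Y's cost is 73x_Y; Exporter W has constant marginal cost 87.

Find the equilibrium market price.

Exporter Y's profit: π = x_Y(293 − 5(x_Y + x_W)) − 73x_Y.
∂π/∂x_Y = 220 − 10x_Y − 5x_W = 0, so x_Y = 22 − 0.5x_W.
By the same steps for W: x_W = 20.6 − 0.5x_Y.
Solving the two reaction functions simultaneously: (1 − (−0.5)(−0.5))x_Y = 22 − 0.5·20.6, so 0.75x_Y = 11.7 and x_Y = 15.6.
Then x_W = 20.6 − 0.5·15.6 = 12.8.
Equilibrium price: P = 293 − 5·28.4 = 151.

151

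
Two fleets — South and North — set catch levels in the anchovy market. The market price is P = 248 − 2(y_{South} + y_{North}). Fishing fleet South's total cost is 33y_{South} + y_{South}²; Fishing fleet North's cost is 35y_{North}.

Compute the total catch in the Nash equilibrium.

64.1

Fishing fleet South's profit: π = y_{South}(248 − 2(y_{South} + y_{North})) − 33y_{South} − y_{South}².
∂π/∂y_{South} = 215 − 6y_{South} − 2y_{North} = 0, so y_{South} = 215/6 − (1/3)y_{North}.
For North: ∂π/∂y_{North} = 213 − 4y_{North} − 2y_{South} = 0 ⇒ y_{North} = 53.25 − 0.5y_{South}.
Plugging y_{North} into South's best response: y_{South} = 215/6 − (1/3)(53.25 − 0.5y_{South}) ⇒ (5/6)y_{South} = 217/12, so y_{South} = 21.7.
Then y_{North} = 53.25 − 0.5·21.7 = 42.4.
Total catch: 21.7 + 42.4 = 64.1.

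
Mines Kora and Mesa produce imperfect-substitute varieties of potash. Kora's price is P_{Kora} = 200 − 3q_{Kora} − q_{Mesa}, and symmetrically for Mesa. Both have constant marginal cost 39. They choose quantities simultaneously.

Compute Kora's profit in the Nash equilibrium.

1587

Mine Kora's profit: π = q_{Kora}(200 − 3q_{Kora} − q_{Mesa}) − 39q_{Kora}.
∂π/∂q_{Kora} = 161 − 6q_{Kora} − q_{Mesa} = 0 ⇒ q_{Kora} = 161/6 − (1/6)q_{Mesa}.
Setting q_{Kora} = q_{Mesa} in the reaction function: q_{Kora} = 161/6 − (1/6)q_{Kora}, so q_{Kora} = (161/6) / (7/6) = 23.
P_{Kora} = 200 − 3·23 − 23 = 108.
Profit = (108 − 39)·23 = 1587.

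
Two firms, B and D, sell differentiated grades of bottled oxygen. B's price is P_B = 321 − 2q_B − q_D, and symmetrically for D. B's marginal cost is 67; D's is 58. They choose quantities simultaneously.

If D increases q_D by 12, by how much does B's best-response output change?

Firm B's profit: π = q_B(321 − 2q_B − q_D) − 67q_B.
∂π/∂q_B = 254 − 4q_B − q_D = 0 ⇒ q_B = 63.5 − 0.25q_D.
The reaction-function slope is −0.25, so a 12-unit rise in q_D moves q_B by −0.25 × 12 = −3. B's best response falls — the actions are strategic substitutes.

-3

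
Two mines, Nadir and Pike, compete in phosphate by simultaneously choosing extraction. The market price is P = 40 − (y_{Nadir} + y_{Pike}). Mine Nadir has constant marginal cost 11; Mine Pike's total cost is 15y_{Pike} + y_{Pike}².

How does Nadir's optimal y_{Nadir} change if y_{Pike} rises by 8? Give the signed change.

-4

Mine Nadir's profit: π = y_{Nadir}(40 − (y_{Nadir} + y_{Pike})) − 11y_{Nadir}.
∂π/∂y_{Nadir} = 29 − 2y_{Nadir} − y_{Pike} = 0, so y_{Nadir} = 14.5 − 0.5y_{Pike}.
The reaction-function slope is −0.5, so an 8-unit rise in y_{Pike} moves y_{Nadir} by −0.5 × 8 = −4. Nadir's best response falls — the actions are strategic substitutes.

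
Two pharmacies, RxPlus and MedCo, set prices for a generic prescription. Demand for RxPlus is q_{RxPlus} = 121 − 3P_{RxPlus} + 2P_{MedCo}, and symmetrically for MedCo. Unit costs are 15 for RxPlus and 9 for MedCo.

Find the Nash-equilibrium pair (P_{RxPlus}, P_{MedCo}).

RxPlus's profit: π = (P_{RxPlus} − 15)(121 − 3P_{RxPlus} + 2P_{MedCo}).
∂π/∂P_{RxPlus} = 166 − 6P_{RxPlus} + 2P_{MedCo} = 0 ⇒ P_{RxPlus} = 83/3 + (1/3)P_{MedCo}.
Similarly P_{MedCo} = 74/3 + (1/3)P_{RxPlus}.
Plugging P_{MedCo} into RxPlus's best response: P_{RxPlus} = 83/3 + (1/3)(74/3 + (1/3)P_{RxPlus}) ⇒ (8/9)P_{RxPlus} = 323/9, so P_{RxPlus} = 40.375.
Then P_{MedCo} = 74/3 + (1/3)·40.375 = 38.125.

40.375, 38.125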